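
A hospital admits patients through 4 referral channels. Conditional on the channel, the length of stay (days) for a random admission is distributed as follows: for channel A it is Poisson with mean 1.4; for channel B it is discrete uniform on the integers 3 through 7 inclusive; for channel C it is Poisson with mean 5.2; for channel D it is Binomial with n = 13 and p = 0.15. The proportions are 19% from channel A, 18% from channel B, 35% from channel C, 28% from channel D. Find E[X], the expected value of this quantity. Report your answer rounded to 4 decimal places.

Component means — A: 1.4; B: 5; C: 5.2; D: 1.95.
E[X] = 0.19·1.4 + 0.18·5 + 0.35·5.2 + 0.28·1.95 = 3.532.

3.5320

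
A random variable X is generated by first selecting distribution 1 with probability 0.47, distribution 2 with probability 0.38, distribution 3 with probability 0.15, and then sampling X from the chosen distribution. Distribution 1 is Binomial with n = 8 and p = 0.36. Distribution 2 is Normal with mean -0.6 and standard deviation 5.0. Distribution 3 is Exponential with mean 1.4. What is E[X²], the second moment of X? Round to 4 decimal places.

For each component E[X²] = Var + (mean)², giving 1: 10.1376; 2: 25.36; 3: 3.92.
Overall E[X²] = 0.47·10.1376 + 0.38·25.36 + 0.15·3.92 = 14.9895.

14.9895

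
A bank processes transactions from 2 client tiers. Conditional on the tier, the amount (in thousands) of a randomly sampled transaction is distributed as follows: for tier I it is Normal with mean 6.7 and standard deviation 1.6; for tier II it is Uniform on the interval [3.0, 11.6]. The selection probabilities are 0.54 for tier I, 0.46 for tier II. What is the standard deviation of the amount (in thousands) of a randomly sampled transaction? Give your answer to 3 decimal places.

2.075

Per component, I: μ=6.7, E[X²]=47.45; II: μ=7.3, E[X²]=59.4533.
E[X] = 0.54·6.7 + 0.46·7.3 = 6.976.
E[X²] = 0.54·47.45 + 0.46·59.4533 = 52.9715.
Var(X) = E[X²] − (E[X])² = 52.9715 − 48.6646 = 4.30696.
SD(X) = √4.30696 = 2.07532.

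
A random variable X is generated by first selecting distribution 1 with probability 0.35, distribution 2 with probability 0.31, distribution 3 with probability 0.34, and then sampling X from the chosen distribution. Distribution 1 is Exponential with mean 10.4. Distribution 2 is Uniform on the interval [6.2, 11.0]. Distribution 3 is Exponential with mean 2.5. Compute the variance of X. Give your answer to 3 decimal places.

Per component, 1: μ=10.4, E[X²]=216.32; 2: μ=8.6, E[X²]=75.88; 3: μ=2.5, E[X²]=12.5.
E[X] = 0.35·10.4 + 0.31·8.6 + 0.34·2.5 = 7.156.
E[X²] = 0.35·216.32 + 0.31·75.88 + 0.34·12.5 = 103.485.
Var(X) = E[X²] − (E[X])² = 103.485 − 51.2083 = 52.2765.

52.276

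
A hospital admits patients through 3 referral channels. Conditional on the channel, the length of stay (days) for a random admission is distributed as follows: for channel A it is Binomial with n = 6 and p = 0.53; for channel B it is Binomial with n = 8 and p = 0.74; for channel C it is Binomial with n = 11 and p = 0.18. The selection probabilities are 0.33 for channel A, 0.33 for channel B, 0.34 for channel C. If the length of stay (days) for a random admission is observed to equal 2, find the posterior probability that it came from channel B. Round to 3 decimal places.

0.009

Likelihoods P(X=2 | ·): A: 0.205605; B: 0.00473654; C: 0.298698.
Posterior ∝ prior × likelihood. Numerator for B: 0.33·0.00473654 = 0.00156306.
Normalizing constant: 0.33·0.205605 + 0.33·0.00473654 + 0.34·0.298698 = 0.17097.
P(B | observation) = 0.00156306 / 0.17097 = 0.00914229.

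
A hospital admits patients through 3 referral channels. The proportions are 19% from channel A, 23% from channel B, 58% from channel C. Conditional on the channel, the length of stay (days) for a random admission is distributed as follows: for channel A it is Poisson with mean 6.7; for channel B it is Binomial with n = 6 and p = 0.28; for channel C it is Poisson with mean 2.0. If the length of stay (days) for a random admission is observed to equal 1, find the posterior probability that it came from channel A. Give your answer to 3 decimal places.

Likelihoods P(X=1 | ·): A: 0.00824711; B: 0.325066; C: 0.270671.
Posterior ∝ prior × likelihood. Numerator for A: 0.19·0.00824711 = 0.00156695.
Normalizing constant: 0.19·0.00824711 + 0.23·0.325066 + 0.58·0.270671 = 0.233321.
P(A | observation) = 0.00156695 / 0.233321 = 0.00671586.

0.007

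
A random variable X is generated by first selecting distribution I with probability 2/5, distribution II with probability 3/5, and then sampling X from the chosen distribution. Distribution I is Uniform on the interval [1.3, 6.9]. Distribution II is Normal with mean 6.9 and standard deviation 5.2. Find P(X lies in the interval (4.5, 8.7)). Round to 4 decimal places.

0.3593

Conditional on each component, P(4.5 < X < 8.7): I: 0.428571; II: 0.31318.
By total probability, P(4.5 < X < 8.7) = 0.4·0.428571 + 0.6·0.31318 = 0.359337.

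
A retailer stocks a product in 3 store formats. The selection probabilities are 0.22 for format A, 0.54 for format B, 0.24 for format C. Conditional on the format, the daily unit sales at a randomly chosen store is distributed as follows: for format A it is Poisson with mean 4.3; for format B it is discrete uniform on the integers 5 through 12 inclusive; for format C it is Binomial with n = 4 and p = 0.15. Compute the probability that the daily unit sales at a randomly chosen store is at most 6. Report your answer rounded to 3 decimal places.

Conditional on each format, P(X ≤ 6): A: 0.85579; B: 0.25; C: 1.
By total probability, P(X ≤ 6) = 0.22·0.85579 + 0.54·0.25 + 0.24·1 = 0.563274.

0.563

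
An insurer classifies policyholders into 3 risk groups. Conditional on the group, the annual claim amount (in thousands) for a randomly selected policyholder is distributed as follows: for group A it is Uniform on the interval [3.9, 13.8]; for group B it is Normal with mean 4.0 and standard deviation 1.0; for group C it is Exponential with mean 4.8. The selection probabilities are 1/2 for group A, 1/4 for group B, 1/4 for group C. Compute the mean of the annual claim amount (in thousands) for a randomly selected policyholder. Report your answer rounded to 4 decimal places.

6.6250

Component means — A: 8.85; B: 4; C: 4.8.
E[X] = 0.5·8.85 + 0.25·4 + 0.25·4.8 = 6.625.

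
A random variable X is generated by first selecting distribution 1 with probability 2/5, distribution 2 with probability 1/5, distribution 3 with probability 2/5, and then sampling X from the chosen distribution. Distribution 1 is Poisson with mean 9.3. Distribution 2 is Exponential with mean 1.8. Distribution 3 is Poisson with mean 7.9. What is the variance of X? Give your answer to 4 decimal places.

15.3184

Per component, 1: μ=9.3, E[X²]=95.79; 2: μ=1.8, E[X²]=6.48; 3: μ=7.9, E[X²]=70.31.
E[X] = 0.4·9.3 + 0.2·1.8 + 0.4·7.9 = 7.24.
E[X²] = 0.4·95.79 + 0.2·6.48 + 0.4·70.31 = 67.736.
Var(X) = E[X²] − (E[X])² = 67.736 − 52.4176 = 15.3184.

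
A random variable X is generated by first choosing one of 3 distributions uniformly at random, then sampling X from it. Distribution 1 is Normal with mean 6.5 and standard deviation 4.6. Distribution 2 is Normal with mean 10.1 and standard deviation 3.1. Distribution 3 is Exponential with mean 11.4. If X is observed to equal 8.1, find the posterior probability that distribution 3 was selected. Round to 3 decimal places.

Likelihoods f(8.1 | ·): 1: 0.0816359; 2: 0.104512; 3: 0.043104.
Posterior ∝ prior × likelihood. Numerator for 3: 0.333333·0.043104 = 0.014368.
Normalizing constant: 0.333333·0.0816359 + 0.333333·0.104512 + 0.333333·0.043104 = 0.0764172.
P(3 | observation) = 0.014368 / 0.0764172 = 0.188021.

0.188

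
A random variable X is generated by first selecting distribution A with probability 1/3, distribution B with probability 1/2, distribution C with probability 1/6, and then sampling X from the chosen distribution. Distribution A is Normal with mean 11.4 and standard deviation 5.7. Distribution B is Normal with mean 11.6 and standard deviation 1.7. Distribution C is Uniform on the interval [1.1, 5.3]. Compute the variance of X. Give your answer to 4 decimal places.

Per component, A: μ=11.4, E[X²]=162.45; B: μ=11.6, E[X²]=137.45; C: μ=3.2, E[X²]=11.71.
E[X] = 0.333333·11.4 + 0.5·11.6 + 0.166667·3.2 = 10.1333.
E[X²] = 0.333333·162.45 + 0.5·137.45 + 0.166667·11.71 = 124.827.
Var(X) = E[X²] − (E[X])² = 124.827 − 102.684 = 22.1422.

22.1422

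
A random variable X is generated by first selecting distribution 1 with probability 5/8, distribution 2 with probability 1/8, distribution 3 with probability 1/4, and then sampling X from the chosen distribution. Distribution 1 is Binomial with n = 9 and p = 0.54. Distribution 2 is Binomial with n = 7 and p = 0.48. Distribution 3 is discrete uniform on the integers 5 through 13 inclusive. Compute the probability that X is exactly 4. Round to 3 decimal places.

0.171

Conditional on each component, P(X = 4): 1: 0.220666; 2: 0.261242; 3: 0.
By total probability, P(X = 4) = 0.625·0.220666 + 0.125·0.261242 + 0.25·0 = 0.170571.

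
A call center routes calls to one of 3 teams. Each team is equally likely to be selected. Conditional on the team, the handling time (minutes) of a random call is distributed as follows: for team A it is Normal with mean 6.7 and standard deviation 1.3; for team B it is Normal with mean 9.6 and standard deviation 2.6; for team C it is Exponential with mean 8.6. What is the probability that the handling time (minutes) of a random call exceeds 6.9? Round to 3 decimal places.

0.579

Conditional on each team, P(X > 6.9): A: 0.438866; B: 0.850472; C: 0.448285.
By total probability, P(X > 6.9) = 0.333333·0.438866 + 0.333333·0.850472 + 0.333333·0.448285 = 0.579208.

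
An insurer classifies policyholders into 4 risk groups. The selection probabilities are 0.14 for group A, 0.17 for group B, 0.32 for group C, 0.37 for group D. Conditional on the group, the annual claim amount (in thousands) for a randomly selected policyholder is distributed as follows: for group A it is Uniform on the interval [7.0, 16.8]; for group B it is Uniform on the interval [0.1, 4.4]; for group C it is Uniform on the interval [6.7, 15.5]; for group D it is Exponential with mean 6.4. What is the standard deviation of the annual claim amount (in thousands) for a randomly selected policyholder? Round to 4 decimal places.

5.5113

Per component, A: μ=11.9, E[X²]=149.613; B: μ=2.25, E[X²]=6.60333; C: μ=11.1, E[X²]=129.663; D: μ=6.4, E[X²]=81.92.
E[X] = 0.14·11.9 + 0.17·2.25 + 0.32·11.1 + 0.37·6.4 = 7.9685.
E[X²] = 0.14·149.613 + 0.17·6.60333 + 0.32·129.663 + 0.37·81.92 = 93.8711.
Var(X) = E[X²] − (E[X])² = 93.8711 − 63.497 = 30.3741.
SD(X) = √30.3741 = 5.51127.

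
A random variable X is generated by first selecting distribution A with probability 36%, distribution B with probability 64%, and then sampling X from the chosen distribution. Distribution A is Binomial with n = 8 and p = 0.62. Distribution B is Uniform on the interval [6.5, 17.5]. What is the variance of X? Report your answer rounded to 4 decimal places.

Per component, A: μ=4.96, E[X²]=26.4864; B: μ=12, E[X²]=154.083.
E[X] = 0.36·4.96 + 0.64·12 = 9.4656.
E[X²] = 0.36·26.4864 + 0.64·154.083 = 108.148.
Var(X) = E[X²] − (E[X])² = 108.148 − 89.5976 = 18.5509.

18.5509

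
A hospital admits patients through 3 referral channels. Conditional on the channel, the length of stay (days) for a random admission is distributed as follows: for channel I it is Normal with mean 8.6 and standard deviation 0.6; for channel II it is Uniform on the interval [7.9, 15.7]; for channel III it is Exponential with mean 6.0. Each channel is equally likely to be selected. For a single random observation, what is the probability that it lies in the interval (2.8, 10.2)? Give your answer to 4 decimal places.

Conditional on each channel, P(2.8 < X < 10.2): I: 0.99617; II: 0.294872; III: 0.444406.
By total probability, P(2.8 < X < 10.2) = 0.333333·0.99617 + 0.333333·0.294872 + 0.333333·0.444406 = 0.578482.

0.5785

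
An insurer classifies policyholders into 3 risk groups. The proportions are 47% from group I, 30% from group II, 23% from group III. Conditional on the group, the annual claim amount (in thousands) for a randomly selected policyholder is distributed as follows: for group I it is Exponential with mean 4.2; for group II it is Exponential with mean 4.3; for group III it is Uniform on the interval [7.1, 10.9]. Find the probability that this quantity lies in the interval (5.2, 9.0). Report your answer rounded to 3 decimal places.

0.249

Conditional on each group, P(5.2 < X < 9.0): I: 0.172617; II: 0.175092; III: 0.5.
By total probability, P(5.2 < X < 9.0) = 0.47·0.172617 + 0.3·0.175092 + 0.23·0.5 = 0.248657.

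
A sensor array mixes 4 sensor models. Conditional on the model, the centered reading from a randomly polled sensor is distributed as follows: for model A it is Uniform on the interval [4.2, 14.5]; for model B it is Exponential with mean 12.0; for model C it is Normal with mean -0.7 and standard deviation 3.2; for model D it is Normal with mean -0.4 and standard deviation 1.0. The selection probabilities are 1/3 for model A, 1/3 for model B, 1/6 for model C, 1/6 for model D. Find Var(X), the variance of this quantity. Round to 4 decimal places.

81.9983

Per component, A: μ=9.35, E[X²]=96.2633; B: μ=12, E[X²]=288; C: μ=-0.7, E[X²]=10.73; D: μ=-0.4, E[X²]=1.16.
E[X] = 0.333333·9.35 + 0.333333·12 + 0.166667·-0.7 + 0.166667·-0.4 = 6.93333.
E[X²] = 0.333333·96.2633 + 0.333333·288 + 0.166667·10.73 + 0.166667·1.16 = 130.069.
Var(X) = E[X²] − (E[X])² = 130.069 − 48.0711 = 81.9983.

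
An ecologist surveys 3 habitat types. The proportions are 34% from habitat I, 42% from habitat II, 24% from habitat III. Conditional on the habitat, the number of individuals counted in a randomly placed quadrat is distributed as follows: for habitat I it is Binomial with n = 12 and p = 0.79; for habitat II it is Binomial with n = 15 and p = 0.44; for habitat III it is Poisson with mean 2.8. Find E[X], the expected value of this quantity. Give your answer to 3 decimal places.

6.667

Component means — I: 9.48; II: 6.6; III: 2.8.
E[X] = 0.34·9.48 + 0.42·6.6 + 0.24·2.8 = 6.6672.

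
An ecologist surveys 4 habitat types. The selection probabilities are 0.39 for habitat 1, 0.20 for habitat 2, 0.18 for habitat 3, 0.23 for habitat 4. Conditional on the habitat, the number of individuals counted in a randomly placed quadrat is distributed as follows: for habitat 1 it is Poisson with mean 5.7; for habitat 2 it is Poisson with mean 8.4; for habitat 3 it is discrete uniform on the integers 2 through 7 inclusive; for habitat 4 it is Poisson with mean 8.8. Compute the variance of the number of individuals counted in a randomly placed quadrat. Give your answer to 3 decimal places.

Per component, 1: μ=5.7, E[X²]=38.19; 2: μ=8.4, E[X²]=78.96; 3: μ=4.5, E[X²]=23.1667; 4: μ=8.8, E[X²]=86.24.
E[X] = 0.39·5.7 + 0.2·8.4 + 0.18·4.5 + 0.23·8.8 = 6.737.
E[X²] = 0.39·38.19 + 0.2·78.96 + 0.18·23.1667 + 0.23·86.24 = 54.6913.
Var(X) = E[X²] − (E[X])² = 54.6913 − 45.3872 = 9.30413.

9.304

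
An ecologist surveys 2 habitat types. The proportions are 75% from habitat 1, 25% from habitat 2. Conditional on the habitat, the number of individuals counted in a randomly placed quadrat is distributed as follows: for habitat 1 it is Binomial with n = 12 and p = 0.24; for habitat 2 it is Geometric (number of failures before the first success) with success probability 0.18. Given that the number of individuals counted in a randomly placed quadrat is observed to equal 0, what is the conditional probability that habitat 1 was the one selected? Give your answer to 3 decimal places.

Likelihoods P(X=0 | ·): 1: 0.0371333; 2: 0.18.
Posterior ∝ prior × likelihood. Numerator for 1: 0.75·0.0371333 = 0.0278499.
Normalizing constant: 0.75·0.0371333 + 0.25·0.18 = 0.0728499.
P(1 | observation) = 0.0278499 / 0.0728499 = 0.382292.

0.382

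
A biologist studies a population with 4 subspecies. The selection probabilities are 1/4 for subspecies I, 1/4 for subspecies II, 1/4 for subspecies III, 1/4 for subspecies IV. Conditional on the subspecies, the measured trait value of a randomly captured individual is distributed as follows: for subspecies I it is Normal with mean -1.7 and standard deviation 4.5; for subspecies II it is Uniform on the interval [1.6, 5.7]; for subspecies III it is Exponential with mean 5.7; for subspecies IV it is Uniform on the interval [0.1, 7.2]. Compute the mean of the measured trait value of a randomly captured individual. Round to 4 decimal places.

2.8250

Component means — I: -1.7; II: 3.65; III: 5.7; IV: 3.65.
E[X] = 0.25·-1.7 + 0.25·3.65 + 0.25·5.7 + 0.25·3.65 = 2.825.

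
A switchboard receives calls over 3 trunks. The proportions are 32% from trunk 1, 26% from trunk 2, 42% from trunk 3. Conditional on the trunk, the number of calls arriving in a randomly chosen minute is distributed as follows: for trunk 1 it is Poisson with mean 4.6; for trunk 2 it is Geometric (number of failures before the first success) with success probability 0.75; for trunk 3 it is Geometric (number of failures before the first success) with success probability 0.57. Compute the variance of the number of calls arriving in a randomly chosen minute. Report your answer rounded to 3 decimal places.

5.665

Per component, 1: μ=4.6, E[X²]=25.76; 2: μ=0.333333, E[X²]=0.555556; 3: μ=0.754386, E[X²]=1.89258.
E[X] = 0.32·4.6 + 0.26·0.333333 + 0.42·0.754386 = 1.87551.
E[X²] = 0.32·25.76 + 0.26·0.555556 + 0.42·1.89258 = 9.18253.
Var(X) = E[X²] − (E[X])² = 9.18253 − 3.51753 = 5.665.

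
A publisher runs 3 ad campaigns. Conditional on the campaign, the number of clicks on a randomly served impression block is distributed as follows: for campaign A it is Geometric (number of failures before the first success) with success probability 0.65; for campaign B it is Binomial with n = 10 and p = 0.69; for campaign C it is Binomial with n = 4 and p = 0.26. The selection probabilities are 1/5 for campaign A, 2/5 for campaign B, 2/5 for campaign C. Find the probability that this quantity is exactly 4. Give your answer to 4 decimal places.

Conditional on each campaign, P(X = 4): A: 0.00975406; B: 0.042246; C: 0.00456976.
By total probability, P(X = 4) = 0.2·0.00975406 + 0.4·0.042246 + 0.4·0.00456976 = 0.0206771.

0.0207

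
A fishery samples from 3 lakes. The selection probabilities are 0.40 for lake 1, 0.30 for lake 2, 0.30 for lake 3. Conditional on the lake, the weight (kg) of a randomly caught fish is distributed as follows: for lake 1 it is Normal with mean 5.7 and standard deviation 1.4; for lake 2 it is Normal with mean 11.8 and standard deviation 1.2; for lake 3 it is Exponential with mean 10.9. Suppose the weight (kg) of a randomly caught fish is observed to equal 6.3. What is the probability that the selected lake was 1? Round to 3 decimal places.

Likelihoods f(6.3 | ·): 1: 0.259955; 2: 9.12281e-06; 3: 0.0514706.
Posterior ∝ prior × likelihood. Numerator for 1: 0.4·0.259955 = 0.103982.
Normalizing constant: 0.4·0.259955 + 0.3·9.12281e-06 + 0.3·0.0514706 = 0.119426.
P(1 | observation) = 0.103982 / 0.119426 = 0.870682.

0.871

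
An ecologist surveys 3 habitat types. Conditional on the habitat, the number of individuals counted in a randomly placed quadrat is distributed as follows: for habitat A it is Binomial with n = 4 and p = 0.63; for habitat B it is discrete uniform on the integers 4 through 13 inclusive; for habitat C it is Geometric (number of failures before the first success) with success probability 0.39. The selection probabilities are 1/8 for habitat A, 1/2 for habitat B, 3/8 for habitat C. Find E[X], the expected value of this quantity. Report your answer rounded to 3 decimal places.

Component means — A: 2.52; B: 8.5; C: 1.5641.
E[X] = 0.125·2.52 + 0.5·8.5 + 0.375·1.5641 = 5.15154.

5.152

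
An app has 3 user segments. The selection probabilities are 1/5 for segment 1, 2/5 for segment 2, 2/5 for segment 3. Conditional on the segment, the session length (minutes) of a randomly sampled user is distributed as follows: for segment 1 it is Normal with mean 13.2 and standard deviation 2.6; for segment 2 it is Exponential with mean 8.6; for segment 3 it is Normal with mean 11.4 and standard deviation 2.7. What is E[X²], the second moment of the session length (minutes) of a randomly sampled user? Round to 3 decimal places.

For each component E[X²] = Var + (mean)², giving 1: 181; 2: 147.92; 3: 137.25.
Overall E[X²] = 0.2·181 + 0.4·147.92 + 0.4·137.25 = 150.268.

150.268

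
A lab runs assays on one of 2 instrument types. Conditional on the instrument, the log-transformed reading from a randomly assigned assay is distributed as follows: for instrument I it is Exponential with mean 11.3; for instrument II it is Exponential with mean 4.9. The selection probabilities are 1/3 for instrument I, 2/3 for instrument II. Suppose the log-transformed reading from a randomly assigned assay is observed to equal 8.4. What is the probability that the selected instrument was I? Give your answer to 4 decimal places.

Likelihoods f(8.4 | ·): I: 0.0420807; II: 0.0367535.
Posterior ∝ prior × likelihood. Numerator for I: 0.333333·0.0420807 = 0.0140269.
Normalizing constant: 0.333333·0.0420807 + 0.666667·0.0367535 = 0.0385293.
P(I | observation) = 0.0140269 / 0.0385293 = 0.364059.

0.3641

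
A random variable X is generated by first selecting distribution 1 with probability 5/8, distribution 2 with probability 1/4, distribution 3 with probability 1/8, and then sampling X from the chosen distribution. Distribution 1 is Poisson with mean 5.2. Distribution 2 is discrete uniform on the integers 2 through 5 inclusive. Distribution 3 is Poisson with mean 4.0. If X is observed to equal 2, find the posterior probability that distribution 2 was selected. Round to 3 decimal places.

Likelihoods P(X=2 | ·): 1: 0.074584; 2: 0.25; 3: 0.146525.
Posterior ∝ prior × likelihood. Numerator for 2: 0.25·0.25 = 0.0625.
Normalizing constant: 0.625·0.074584 + 0.25·0.25 + 0.125·0.146525 = 0.127431.
P(2 | observation) = 0.0625 / 0.127431 = 0.490463.

0.490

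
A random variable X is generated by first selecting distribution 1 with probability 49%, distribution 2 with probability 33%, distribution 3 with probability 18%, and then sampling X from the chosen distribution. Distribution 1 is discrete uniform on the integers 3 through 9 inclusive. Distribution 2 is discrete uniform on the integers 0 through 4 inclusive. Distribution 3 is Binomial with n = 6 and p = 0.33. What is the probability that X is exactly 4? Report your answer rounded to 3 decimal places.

Conditional on each component, P(X = 4): 1: 0.142857; 2: 0.2; 3: 0.079854.
By total probability, P(X = 4) = 0.49·0.142857 + 0.33·0.2 + 0.18·0.079854 = 0.150374.

0.150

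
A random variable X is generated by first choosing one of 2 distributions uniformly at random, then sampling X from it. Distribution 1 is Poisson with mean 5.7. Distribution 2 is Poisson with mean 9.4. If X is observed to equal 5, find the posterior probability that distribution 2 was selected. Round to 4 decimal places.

Likelihoods P(X=5 | ·): 1: 0.16777; 2: 0.0505929.
Posterior ∝ prior × likelihood. Numerator for 2: 0.5·0.0505929 = 0.0252965.
Normalizing constant: 0.5·0.16777 + 0.5·0.0505929 = 0.109182.
P(2 | observation) = 0.0252965 / 0.109182 = 0.231692.

0.2317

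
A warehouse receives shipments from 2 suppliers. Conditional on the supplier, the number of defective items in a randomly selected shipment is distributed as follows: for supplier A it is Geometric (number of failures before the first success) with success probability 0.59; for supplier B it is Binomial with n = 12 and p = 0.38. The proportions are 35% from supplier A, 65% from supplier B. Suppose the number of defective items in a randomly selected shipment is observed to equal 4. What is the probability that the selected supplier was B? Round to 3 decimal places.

0.962

Likelihoods P(X=4 | ·): A: 0.016672; B: 0.225358.
Posterior ∝ prior × likelihood. Numerator for B: 0.65·0.225358 = 0.146483.
Normalizing constant: 0.35·0.016672 + 0.65·0.225358 = 0.152318.
P(B | observation) = 0.146483 / 0.152318 = 0.961691.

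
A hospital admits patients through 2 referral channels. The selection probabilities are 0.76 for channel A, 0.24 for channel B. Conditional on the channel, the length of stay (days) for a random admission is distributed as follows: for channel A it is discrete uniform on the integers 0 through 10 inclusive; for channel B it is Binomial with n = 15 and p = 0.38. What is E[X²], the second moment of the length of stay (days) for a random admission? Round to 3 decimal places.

35.246

For each component E[X²] = Var + (mean)², giving A: 35; B: 36.024.
Overall E[X²] = 0.76·35 + 0.24·36.024 = 35.2458.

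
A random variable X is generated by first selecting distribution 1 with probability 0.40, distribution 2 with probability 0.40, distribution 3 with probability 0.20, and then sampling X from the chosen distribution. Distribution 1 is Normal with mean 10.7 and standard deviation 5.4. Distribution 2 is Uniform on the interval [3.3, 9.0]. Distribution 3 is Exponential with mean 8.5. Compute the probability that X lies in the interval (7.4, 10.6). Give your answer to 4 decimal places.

Conditional on each component, P(7.4 < X < 10.6): 1: 0.22205; 2: 0.280702; 3: 0.131356.
By total probability, P(7.4 < X < 10.6) = 0.4·0.22205 + 0.4·0.280702 + 0.2·0.131356 = 0.227372.

0.2274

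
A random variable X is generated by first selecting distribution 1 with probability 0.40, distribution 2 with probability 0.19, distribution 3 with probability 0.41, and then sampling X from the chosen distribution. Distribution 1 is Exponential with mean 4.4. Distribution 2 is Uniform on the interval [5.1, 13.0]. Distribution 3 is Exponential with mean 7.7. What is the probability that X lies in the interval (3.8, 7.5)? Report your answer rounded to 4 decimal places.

Conditional on each component, P(3.8 < X < 7.5): 1: 0.239771; 2: 0.303797; 3: 0.232922.
By total probability, P(3.8 < X < 7.5) = 0.4·0.239771 + 0.19·0.303797 + 0.41·0.232922 = 0.249128.

0.2491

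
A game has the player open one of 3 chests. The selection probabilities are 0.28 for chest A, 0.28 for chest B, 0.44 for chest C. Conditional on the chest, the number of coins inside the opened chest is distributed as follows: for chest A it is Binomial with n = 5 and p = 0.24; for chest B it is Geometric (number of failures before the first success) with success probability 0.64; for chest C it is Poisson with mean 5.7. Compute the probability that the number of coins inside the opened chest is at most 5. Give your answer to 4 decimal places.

Conditional on each chest, P(X ≤ 5): A: 1; B: 0.997823; C: 0.494985.
By total probability, P(X ≤ 5) = 0.28·1 + 0.28·0.997823 + 0.44·0.494985 = 0.777184.

0.7772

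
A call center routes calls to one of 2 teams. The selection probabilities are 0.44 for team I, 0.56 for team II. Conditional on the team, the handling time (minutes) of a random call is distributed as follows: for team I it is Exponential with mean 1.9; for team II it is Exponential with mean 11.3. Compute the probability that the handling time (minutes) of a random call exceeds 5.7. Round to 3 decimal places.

0.360

Conditional on each team, P(X > 5.7): I: 0.0497871; II: 0.603853.
By total probability, P(X > 5.7) = 0.44·0.0497871 + 0.56·0.603853 = 0.360064.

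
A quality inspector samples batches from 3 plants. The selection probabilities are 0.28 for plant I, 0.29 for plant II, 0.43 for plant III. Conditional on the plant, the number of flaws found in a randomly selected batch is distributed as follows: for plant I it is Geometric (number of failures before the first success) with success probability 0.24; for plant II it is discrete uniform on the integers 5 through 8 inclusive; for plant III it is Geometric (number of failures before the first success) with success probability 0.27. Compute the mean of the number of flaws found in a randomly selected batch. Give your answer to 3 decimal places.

Component means — I: 3.16667; II: 6.5; III: 2.7037.
E[X] = 0.28·3.16667 + 0.29·6.5 + 0.43·2.7037 = 3.93426.

3.934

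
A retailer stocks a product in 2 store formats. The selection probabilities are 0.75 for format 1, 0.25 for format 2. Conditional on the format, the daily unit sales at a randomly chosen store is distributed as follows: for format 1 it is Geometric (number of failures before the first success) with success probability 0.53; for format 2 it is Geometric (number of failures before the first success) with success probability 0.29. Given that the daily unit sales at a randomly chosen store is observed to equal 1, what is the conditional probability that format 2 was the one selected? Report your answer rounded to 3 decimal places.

0.216

Likelihoods P(X=1 | ·): 1: 0.2491; 2: 0.2059.
Posterior ∝ prior × likelihood. Numerator for 2: 0.25·0.2059 = 0.051475.
Normalizing constant: 0.75·0.2491 + 0.25·0.2059 = 0.2383.
P(2 | observation) = 0.051475 / 0.2383 = 0.216009.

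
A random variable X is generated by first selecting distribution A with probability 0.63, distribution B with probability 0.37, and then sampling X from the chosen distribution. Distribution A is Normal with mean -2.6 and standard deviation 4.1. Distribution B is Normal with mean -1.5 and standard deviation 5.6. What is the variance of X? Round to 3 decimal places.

Per component, A: μ=-2.6, E[X²]=23.57; B: μ=-1.5, E[X²]=33.61.
E[X] = 0.63·-2.6 + 0.37·-1.5 = -2.193.
E[X²] = 0.63·23.57 + 0.37·33.61 = 27.2848.
Var(X) = E[X²] − (E[X])² = 27.2848 − 4.80925 = 22.4756.

22.476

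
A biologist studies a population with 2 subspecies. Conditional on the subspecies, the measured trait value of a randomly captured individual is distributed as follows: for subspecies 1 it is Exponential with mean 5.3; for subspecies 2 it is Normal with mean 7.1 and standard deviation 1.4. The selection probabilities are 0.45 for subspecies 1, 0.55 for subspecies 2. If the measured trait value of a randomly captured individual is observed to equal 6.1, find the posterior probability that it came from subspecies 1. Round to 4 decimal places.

0.1811

Likelihoods f(6.1 | ·): 1: 0.0596865; 2: 0.220797.
Posterior ∝ prior × likelihood. Numerator for 1: 0.45·0.0596865 = 0.0268589.
Normalizing constant: 0.45·0.0596865 + 0.55·0.220797 = 0.148297.
P(1 | observation) = 0.0268589 / 0.148297 = 0.181115.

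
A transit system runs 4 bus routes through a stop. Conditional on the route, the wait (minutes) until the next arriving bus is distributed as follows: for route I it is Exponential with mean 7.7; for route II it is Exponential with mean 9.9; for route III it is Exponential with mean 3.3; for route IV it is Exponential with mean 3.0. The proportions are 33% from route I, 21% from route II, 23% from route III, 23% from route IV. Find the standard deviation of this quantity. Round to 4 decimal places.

Per component, I: μ=7.7, E[X²]=118.58; II: μ=9.9, E[X²]=196.02; III: μ=3.3, E[X²]=21.78; IV: μ=3, E[X²]=18.
E[X] = 0.33·7.7 + 0.21·9.9 + 0.23·3.3 + 0.23·3 = 6.069.
E[X²] = 0.33·118.58 + 0.21·196.02 + 0.23·21.78 + 0.23·18 = 89.445.
Var(X) = E[X²] − (E[X])² = 89.445 − 36.8328 = 52.6122.
SD(X) = √52.6122 = 7.25343.

7.2534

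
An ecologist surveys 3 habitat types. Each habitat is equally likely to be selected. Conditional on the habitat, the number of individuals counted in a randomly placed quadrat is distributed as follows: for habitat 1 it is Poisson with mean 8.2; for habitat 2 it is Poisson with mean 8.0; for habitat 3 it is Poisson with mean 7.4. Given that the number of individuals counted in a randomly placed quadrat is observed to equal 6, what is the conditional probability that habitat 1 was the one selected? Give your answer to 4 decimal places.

0.3072

Likelihoods P(X=6 | ·): 1: 0.115967; 2: 0.122138; 3: 0.139405.
Posterior ∝ prior × likelihood. Numerator for 1: 0.333333·0.115967 = 0.0386558.
Normalizing constant: 0.333333·0.115967 + 0.333333·0.122138 + 0.333333·0.139405 = 0.125837.
P(1 | observation) = 0.0386558 / 0.125837 = 0.30719.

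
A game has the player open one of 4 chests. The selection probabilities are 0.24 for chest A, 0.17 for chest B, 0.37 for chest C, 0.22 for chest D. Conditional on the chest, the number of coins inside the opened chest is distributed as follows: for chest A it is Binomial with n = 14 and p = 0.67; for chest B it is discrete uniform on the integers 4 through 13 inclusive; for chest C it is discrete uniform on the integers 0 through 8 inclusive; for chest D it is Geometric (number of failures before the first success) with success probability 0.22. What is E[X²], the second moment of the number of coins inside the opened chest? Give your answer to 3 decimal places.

50.242

For each component E[X²] = Var + (mean)², giving A: 91.0798; B: 80.5; C: 22.6667; D: 28.686.
Overall E[X²] = 0.24·91.0798 + 0.17·80.5 + 0.37·22.6667 + 0.22·28.686 = 50.2417.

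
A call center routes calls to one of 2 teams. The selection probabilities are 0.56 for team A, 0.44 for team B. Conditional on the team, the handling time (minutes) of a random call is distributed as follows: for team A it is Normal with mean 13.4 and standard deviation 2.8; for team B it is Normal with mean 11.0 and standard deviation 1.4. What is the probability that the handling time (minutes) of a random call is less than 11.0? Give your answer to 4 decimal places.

Conditional on each team, P(X < 11.0): A: 0.195683; B: 0.5.
By total probability, P(X < 11.0) = 0.56·0.195683 + 0.44·0.5 = 0.329582.

0.3296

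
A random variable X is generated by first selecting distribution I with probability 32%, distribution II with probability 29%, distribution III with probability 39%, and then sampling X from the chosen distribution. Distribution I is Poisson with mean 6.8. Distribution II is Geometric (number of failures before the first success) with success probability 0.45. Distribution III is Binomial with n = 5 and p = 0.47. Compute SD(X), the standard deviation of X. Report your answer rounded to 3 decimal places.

Per component, I: μ=6.8, E[X²]=53.04; II: μ=1.22222, E[X²]=4.20988; III: μ=2.35, E[X²]=6.768.
E[X] = 0.32·6.8 + 0.29·1.22222 + 0.39·2.35 = 3.44694.
E[X²] = 0.32·53.04 + 0.29·4.20988 + 0.39·6.768 = 20.8332.
Var(X) = E[X²] − (E[X])² = 20.8332 − 11.8814 = 8.95176.
SD(X) = √8.95176 = 2.99195.

2.992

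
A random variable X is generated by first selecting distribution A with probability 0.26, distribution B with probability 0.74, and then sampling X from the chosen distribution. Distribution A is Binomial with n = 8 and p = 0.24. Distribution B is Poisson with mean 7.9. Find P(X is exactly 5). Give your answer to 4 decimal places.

0.0754

Conditional on each component, P(X = 5): A: 0.0195742; B: 0.0950666.
By total probability, P(X = 5) = 0.26·0.0195742 + 0.74·0.0950666 = 0.0754386.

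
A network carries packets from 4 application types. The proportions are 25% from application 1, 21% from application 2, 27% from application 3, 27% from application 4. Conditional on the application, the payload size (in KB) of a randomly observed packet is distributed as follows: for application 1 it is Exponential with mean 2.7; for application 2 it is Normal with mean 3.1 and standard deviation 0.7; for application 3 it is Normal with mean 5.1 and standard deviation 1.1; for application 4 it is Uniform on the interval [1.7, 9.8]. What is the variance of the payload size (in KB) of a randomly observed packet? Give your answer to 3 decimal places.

5.409

Per component, 1: μ=2.7, E[X²]=14.58; 2: μ=3.1, E[X²]=10.1; 3: μ=5.1, E[X²]=27.22; 4: μ=5.75, E[X²]=38.53.
E[X] = 0.25·2.7 + 0.21·3.1 + 0.27·5.1 + 0.27·5.75 = 4.2555.
E[X²] = 0.25·14.58 + 0.21·10.1 + 0.27·27.22 + 0.27·38.53 = 23.5185.
Var(X) = E[X²] − (E[X])² = 23.5185 − 18.1093 = 5.40922.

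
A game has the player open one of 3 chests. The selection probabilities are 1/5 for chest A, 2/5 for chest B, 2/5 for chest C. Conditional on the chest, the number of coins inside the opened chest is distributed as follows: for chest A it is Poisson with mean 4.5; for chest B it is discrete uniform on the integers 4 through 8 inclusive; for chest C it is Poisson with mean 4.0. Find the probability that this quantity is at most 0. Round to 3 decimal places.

Conditional on each chest, P(X ≤ 0): A: 0.011109; B: 0; C: 0.0183156.
By total probability, P(X ≤ 0) = 0.2·0.011109 + 0.4·0 + 0.4·0.0183156 = 0.00954805.

0.010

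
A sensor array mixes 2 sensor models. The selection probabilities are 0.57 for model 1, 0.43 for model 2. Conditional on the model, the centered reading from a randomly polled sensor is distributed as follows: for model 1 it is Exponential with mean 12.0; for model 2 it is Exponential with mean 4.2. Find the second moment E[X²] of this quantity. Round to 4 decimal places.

For each component E[X²] = Var + (mean)², giving 1: 288; 2: 35.28.
Overall E[X²] = 0.57·288 + 0.43·35.28 = 179.33.

179.3304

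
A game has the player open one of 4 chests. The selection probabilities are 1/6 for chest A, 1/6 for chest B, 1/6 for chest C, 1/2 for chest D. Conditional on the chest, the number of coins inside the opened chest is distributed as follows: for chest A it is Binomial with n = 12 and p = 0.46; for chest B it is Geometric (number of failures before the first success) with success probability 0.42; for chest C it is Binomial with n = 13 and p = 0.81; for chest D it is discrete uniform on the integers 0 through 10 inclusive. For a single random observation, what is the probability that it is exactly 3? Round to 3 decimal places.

0.073

Conditional on each chest, P(X = 3): A: 0.0836065; B: 0.081947; C: 9.31874e-06; D: 0.0909091.
By total probability, P(X = 3) = 0.166667·0.0836065 + 0.166667·0.081947 + 0.166667·9.31874e-06 + 0.5·0.0909091 = 0.0730484.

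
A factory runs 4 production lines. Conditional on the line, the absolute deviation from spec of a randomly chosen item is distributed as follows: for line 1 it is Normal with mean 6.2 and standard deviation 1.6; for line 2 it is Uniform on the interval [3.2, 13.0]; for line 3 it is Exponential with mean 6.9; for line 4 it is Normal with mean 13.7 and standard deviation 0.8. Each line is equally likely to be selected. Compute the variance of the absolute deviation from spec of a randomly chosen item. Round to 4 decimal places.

Per component, 1: μ=6.2, E[X²]=41; 2: μ=8.1, E[X²]=73.6133; 3: μ=6.9, E[X²]=95.22; 4: μ=13.7, E[X²]=188.33.
E[X] = 0.25·6.2 + 0.25·8.1 + 0.25·6.9 + 0.25·13.7 = 8.725.
E[X²] = 0.25·41 + 0.25·73.6133 + 0.25·95.22 + 0.25·188.33 = 99.5408.
Var(X) = E[X²] − (E[X])² = 99.5408 − 76.1256 = 23.4152.

23.4152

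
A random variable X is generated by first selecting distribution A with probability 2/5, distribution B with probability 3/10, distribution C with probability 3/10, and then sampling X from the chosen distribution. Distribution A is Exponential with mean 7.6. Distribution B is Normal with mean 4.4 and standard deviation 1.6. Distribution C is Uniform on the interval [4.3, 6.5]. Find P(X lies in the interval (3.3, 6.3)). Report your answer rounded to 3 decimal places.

0.548

Conditional on each component, P(3.3 < X < 6.3): A: 0.211267; B: 0.636601; C: 0.909091.
By total probability, P(3.3 < X < 6.3) = 0.4·0.211267 + 0.3·0.636601 + 0.3·0.909091 = 0.548214.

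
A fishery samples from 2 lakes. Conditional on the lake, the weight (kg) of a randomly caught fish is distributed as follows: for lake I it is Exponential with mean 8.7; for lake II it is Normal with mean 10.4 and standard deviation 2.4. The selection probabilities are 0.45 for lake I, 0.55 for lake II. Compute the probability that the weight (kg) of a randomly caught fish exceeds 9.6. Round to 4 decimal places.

Conditional on each lake, P(X > 9.6): I: 0.331725; II: 0.630559.
By total probability, P(X > 9.6) = 0.45·0.331725 + 0.55·0.630559 = 0.496084.

0.4961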